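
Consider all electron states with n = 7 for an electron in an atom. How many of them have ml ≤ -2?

With n = 7 the allowed l are 0, 1, …, 6.
Per l-value: l=2 → 1; l=3 → 2; l=4 → 3; l=5 → 4; l=6 → 5.
Orbitals: 1 + 2 + 3 + 4 + 5 = 15. Each orbital carries two spin states, so 15 × 2 = 30 states.

30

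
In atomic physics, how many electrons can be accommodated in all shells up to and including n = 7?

Total orbitals = 1² + 2² + 3² + 4² + 5² + 6² + 7² = 140. Doubling for spin gives 280 electrons.

280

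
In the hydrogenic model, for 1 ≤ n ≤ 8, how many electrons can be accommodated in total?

408

Total orbitals = 1² + 2² + 3² + 4² + 5² + 6² + 7² + 8² = 204. Doubling for spin gives 408 electrons.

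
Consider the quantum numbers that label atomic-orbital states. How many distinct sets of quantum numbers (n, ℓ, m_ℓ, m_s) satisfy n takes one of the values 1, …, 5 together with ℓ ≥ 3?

46

Go shell by shell, enumerating (ℓ, m_ℓ) with ℓ ≥ 3:
n=4 → 7; n=5 → 16.
Orbitals: 7 + 16 = 23. Including both spin states (m_s = ±1/2) gives 2 × 23 = 46 states.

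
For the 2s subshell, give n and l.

n = 2, l = 0

The leading integer gives n = 2; the letter 's' means l = 0.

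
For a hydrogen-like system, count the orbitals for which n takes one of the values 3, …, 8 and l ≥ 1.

For each n in the range, tally the orbitals obeying l ≥ 1:
n=3 → 8; n=4 → 15; n=5 → 24; n=6 → 35; n=7 → 48; n=8 → 63.
Total orbitals: 8 + 15 + 24 + 35 + 48 + 63 = 193.

193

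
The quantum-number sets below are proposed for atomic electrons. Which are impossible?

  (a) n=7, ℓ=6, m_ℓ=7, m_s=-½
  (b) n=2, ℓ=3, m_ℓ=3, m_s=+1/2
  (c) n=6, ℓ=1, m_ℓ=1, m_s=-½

(a) has |m_ℓ| = 7 > ℓ = 6, violating −ℓ ≤ m_ℓ ≤ ℓ.
(b) has ℓ = 3 ≥ n = 2, violating 0 ≤ ℓ ≤ n−1.
The remaining set (c) satisfies all four rules.

(a) and (b)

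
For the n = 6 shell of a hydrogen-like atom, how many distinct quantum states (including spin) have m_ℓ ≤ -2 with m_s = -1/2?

For n = 6, ℓ ranges over 0 … 5.
Per ℓ-value: ℓ=2 → 1; ℓ=3 → 2; ℓ=4 → 3; ℓ=5 → 4.
Orbitals: 1 + 2 + 3 + 4 = 10. With m_s fixed to a single value there is one state per orbital, giving 10 states.

10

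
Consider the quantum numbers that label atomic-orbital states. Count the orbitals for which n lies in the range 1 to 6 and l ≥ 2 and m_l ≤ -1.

Work shell by shell — for each n, count the (l, m_l) pairs that satisfy l ≥ 2 and m_l ≤ -1:
n=3 → 2; n=4 → 5; n=5 → 9; n=6 → 14.
Total orbitals: 2 + 5 + 9 + 14 = 30.

30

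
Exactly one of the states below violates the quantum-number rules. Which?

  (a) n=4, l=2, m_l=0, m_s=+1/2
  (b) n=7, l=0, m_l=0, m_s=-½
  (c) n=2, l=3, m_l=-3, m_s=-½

(c)

(c) has l = 3 ≥ n = 2, violating 0 ≤ l ≤ n−1.
The remaining sets (a), (b) satisfy all four rules.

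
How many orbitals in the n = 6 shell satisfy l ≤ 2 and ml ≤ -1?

With n = 6 the allowed l are 0, 1, …, 5.
Orbitals with l ≤ 2 and ml ≤ -1, by l: l=1 → 1; l=2 → 2.
Total orbitals: 1 + 2 = 3.

3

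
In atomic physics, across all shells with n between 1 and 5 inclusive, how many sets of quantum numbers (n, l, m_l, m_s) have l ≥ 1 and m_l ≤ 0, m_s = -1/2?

Per-shell orbital counts meeting the constraint:
n=2 → 2; n=3 → 5; n=4 → 9; n=5 → 14.
Orbitals: 2 + 5 + 9 + 14 = 30. With m_s fixed to -1/2 there is one state per orbital, so 30 states.

30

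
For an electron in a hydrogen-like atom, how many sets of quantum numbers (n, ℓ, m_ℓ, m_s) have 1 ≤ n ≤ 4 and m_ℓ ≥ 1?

20

Treat each shell separately and count matching orbitals:
n=2 → 1; n=3 → 3; n=4 → 6.
Orbitals: 1 + 3 + 6 = 10. Including both spin states (m_s = ±1/2) gives 2 × 10 = 20 states.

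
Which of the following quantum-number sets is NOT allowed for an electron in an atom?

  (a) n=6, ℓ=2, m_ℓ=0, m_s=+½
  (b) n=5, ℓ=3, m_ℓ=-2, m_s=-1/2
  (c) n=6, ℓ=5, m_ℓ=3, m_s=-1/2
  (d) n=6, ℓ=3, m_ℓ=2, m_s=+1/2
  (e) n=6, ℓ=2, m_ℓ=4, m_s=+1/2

(e)

(e) has |m_ℓ| = 4 > ℓ = 2, violating −ℓ ≤ m_ℓ ≤ ℓ.
The remaining sets (a), (b), (c), (d) satisfy all four rules.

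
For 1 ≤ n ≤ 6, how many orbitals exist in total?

Total orbitals = 1² + 2² + 3² + 4² + 5² + 6² = 91.

91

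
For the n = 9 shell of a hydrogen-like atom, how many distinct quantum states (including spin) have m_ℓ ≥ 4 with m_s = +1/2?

Go through ℓ = 0, …, 8 (the values permitted for n = 9).
Contributions: ℓ=4 → 1; ℓ=5 → 2; ℓ=6 → 3; ℓ=7 → 4; ℓ=8 → 5.
Orbitals: 1 + 2 + 3 + 4 + 5 = 15. With m_s fixed to a single value there is one state per orbital, giving 15 states.

15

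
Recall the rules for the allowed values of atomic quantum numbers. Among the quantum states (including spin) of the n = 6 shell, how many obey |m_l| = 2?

16

Go through l = 0, …, 5 (the values permitted for n = 6).
Contributions: l=2 → 2; l=3 → 2; l=4 → 2; l=5 → 2.
Orbitals: 2 + 2 + 2 + 2 = 8. Each orbital carries two spin states, so 8 × 2 = 16 states.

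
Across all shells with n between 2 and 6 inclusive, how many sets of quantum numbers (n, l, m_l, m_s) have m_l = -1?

30

Work shell by shell — for each n, count the (l, m_l) pairs that satisfy m_l = -1:
n=2 → 1; n=3 → 2; n=4 → 3; n=5 → 4; n=6 → 5.
Orbitals: 1 + 2 + 3 + 4 + 5 = 15. Including both spin states (m_s = ±1/2) gives 2 × 15 = 30 states.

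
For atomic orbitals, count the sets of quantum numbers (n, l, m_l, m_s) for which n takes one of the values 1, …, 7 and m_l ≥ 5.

8

For each n in the range, tally the orbitals obeying m_l ≥ 5:
n=6 → 1; n=7 → 3.
Orbitals: 1 + 3 = 4. Including both spin states (m_s = ±1/2) gives 2 × 4 = 8 states.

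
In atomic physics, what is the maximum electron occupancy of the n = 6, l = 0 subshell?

2

A subshell with l = 0 has 2l+1 = 1 orbital, each holding 2 electrons (spin ±1/2), so 1 × 2 = 2.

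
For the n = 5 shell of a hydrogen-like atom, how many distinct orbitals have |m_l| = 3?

Go through l = 0, …, 4 (the values permitted for n = 5).
Per l-value: l=3 → 2; l=4 → 2.
Total orbitals: 2 + 2 = 4.

4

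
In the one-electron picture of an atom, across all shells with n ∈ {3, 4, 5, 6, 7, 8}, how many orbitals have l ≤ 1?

24

Work shell by shell — for each n, count the (l, m_l) pairs that satisfy l ≤ 1:
n=3 → 4; n=4 → 4; n=5 → 4; n=6 → 4; n=7 → 4; n=8 → 4.
Total orbitals: 4 + 4 + 4 + 4 + 4 + 4 = 24.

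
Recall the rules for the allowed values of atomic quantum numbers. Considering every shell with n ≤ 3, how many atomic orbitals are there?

14

Total orbitals = 1² + 2² + 3² = 14.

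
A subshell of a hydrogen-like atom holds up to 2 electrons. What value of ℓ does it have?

ℓ = 0

2(2ℓ+1) = 2 ⇒ 2ℓ+1 = 1 ⇒ ℓ = 0.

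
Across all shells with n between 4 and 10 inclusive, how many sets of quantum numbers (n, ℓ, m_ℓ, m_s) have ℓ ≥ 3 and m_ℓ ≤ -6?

40

Work shell by shell — for each n, count the (ℓ, m_ℓ) pairs that satisfy ℓ ≥ 3 and m_ℓ ≤ -6:
n=7 → 1; n=8 → 3; n=9 → 6; n=10 → 10.
Orbitals: 1 + 3 + 6 + 10 = 20. Including both spin states (m_s = ±1/2) gives 2 × 20 = 40 states.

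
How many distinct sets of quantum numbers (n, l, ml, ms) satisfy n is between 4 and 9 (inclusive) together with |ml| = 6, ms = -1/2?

12

Per-shell orbital counts meeting the constraint:
n=7 → 2; n=8 → 4; n=9 → 6.
Orbitals: 2 + 4 + 6 = 12. With ms fixed to -1/2 there is one state per orbital, so 12 states.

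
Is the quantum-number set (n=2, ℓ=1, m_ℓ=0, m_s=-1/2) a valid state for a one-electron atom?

Allowed

n = 2 is a positive integer. ℓ = 1 satisfies 0 ≤ ℓ ≤ n−1 = 1. m_ℓ = 0 lies in the range −ℓ … +ℓ (here −1 … 1). m_s = -1/2 is one of ±1/2.
All four constraints are satisfied.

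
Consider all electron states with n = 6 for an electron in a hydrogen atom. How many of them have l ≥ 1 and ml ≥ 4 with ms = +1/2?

3

For n = 6, l ranges over 0 … 5.
The (l, ml) pairs meeting l ≥ 1 and ml ≥ 4 give: l=4 → 1; l=5 → 2.
Orbitals: 1 + 2 = 3. With ms fixed to a single value there is one state per orbital, giving 3 states.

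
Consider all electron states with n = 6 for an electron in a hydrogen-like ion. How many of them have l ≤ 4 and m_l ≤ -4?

Go through l = 0, …, 5 (the values permitted for n = 6).
Per l-value: l=4 → 1.
Orbitals: 1. Each orbital carries two spin states, so 1 × 2 = 2 states.

2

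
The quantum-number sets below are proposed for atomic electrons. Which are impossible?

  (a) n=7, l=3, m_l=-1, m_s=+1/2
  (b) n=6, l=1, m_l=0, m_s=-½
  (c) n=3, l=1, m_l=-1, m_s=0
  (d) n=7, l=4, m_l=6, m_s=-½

(c) and (d)

(c) has m_s = 0, but an electron's spin must be ±1/2.
(d) has |m_l| = 6 > l = 4, violating −l ≤ m_l ≤ l.
The remaining sets (a), (b) satisfy all four rules.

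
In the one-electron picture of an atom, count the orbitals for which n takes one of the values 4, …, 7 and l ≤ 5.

Per-shell orbital counts meeting the constraint:
n=4 → 16; n=5 → 25; n=6 → 36; n=7 → 36.
Total orbitals: 16 + 25 + 36 + 36 = 113.

113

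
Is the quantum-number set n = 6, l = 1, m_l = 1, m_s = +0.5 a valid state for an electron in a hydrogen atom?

n = 6 is a positive integer. l = 1 satisfies 0 ≤ l ≤ n−1 = 5. m_l = 1 lies in the range −l … +l (here −1 … 1). m_s = +1/2 is one of ±1/2.
All four constraints are satisfied.

Allowed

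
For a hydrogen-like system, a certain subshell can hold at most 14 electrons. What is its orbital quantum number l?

2(2l+1) = 14 ⇒ 2l+1 = 7 ⇒ l = 3.

l = 3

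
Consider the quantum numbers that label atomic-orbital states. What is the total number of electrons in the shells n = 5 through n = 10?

710

Shell n has n² orbitals: 5²=25 + 6²=36 + 7²=49 + 8²=64 + 9²=81 + 10²=100 = 355 orbitals.
Two spin states per orbital: 2 × 355 = 710 electrons.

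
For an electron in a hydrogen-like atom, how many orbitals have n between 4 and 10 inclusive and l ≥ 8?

53

For each n in the range, tally the orbitals obeying l ≥ 8:
n=9 → 17; n=10 → 36.
Total orbitals: 17 + 36 = 53.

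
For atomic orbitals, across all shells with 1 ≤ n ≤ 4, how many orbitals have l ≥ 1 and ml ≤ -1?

Treat each shell separately and count matching orbitals:
n=2 → 1; n=3 → 3; n=4 → 6.
Total orbitals: 1 + 3 + 6 = 10.

10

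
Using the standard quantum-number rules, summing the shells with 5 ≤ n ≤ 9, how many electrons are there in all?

Shell n has n² orbitals: 5²=25 + 6²=36 + 7²=49 + 8²=64 + 9²=81 = 255 orbitals.
Two spin states per orbital: 2 × 255 = 510 electrons.

510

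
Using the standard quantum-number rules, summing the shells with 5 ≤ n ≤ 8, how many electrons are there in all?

348

Shell n has n² orbitals: 5²=25 + 6²=36 + 7²=49 + 8²=64 = 174 orbitals.
Two spin states per orbital: 2 × 174 = 348 electrons.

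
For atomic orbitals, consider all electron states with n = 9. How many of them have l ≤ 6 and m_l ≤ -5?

6

The n = 9 shell has l = 0 through 8; check each.
The (l, m_l) pairs meeting l ≤ 6 and m_l ≤ -5 give: l=5 → 1; l=6 → 2.
Orbitals: 1 + 2 = 3. Each orbital carries two spin states, so 3 × 2 = 6 states.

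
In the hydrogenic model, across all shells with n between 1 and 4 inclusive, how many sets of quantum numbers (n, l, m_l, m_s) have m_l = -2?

6

Work shell by shell — for each n, count the (l, m_l) pairs that satisfy m_l = -2:
n=3 → 1; n=4 → 2.
Orbitals: 1 + 2 = 3. Including both spin states (m_s = ±1/2) gives 2 × 3 = 6 states.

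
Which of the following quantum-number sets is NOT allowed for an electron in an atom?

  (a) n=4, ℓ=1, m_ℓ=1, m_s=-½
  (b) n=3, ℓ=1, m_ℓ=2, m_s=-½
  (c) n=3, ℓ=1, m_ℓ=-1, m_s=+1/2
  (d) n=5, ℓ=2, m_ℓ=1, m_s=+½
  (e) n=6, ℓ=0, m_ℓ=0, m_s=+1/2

(b) has |m_ℓ| = 2 > ℓ = 1, violating −ℓ ≤ m_ℓ ≤ ℓ.
The remaining sets (a), (c), (d), (e) satisfy all four rules.

(b)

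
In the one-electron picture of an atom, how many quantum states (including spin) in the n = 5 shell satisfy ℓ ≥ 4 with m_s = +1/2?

9

The (ℓ, m_ℓ) pairs meeting ℓ ≥ 4 give: ℓ=4 → 9.
Orbitals: 9. With m_s fixed to a single value there is one state per orbital, giving 9 states.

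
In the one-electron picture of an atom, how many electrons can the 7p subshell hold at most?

6

A subshell with l = 1 has 2l+1 = 3 orbitals, each holding 2 electrons (spin ±1/2), so 3 × 2 = 6.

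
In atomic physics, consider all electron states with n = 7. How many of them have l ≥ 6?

26

Orbitals with l ≥ 6, by l: l=6 → 13.
Orbitals: 13. Each orbital carries two spin states, so 13 × 2 = 26 states.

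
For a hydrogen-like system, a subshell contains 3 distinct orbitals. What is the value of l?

2l+1 = 3 gives l = 1.

l = 1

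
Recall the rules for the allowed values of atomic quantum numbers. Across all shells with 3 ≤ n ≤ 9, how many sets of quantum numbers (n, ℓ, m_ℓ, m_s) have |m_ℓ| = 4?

60

Treat each shell separately and count matching orbitals:
n=5 → 2; n=6 → 4; n=7 → 6; n=8 → 8; n=9 → 10.
Orbitals: 2 + 4 + 6 + 8 + 10 = 30. Including both spin states (m_s = ±1/2) gives 2 × 30 = 60 states.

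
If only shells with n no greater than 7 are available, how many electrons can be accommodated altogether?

Total orbitals = 1² + 2² + 3² + 4² + 5² + 6² + 7² = 140. Doubling for spin gives 280 electrons.

280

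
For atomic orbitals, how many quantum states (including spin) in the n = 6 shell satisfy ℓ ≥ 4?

With n = 6 the allowed ℓ are 0, 1, …, 5.
Orbitals with ℓ ≥ 4, by ℓ: ℓ=4 → 9; ℓ=5 → 11.
Orbitals: 9 + 11 = 20. Each orbital carries two spin states, so 20 × 2 = 40 states.

40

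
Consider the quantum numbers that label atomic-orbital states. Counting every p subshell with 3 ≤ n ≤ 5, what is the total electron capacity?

18

A p subshell (ℓ = 1) exists for every n ≥ 2, so shells n = 3, 4, 5 each contribute one — 3 subshells.
Since each p subshell holds 2(2·1+1) = 6 electrons, the total is 3 × 6 = 18.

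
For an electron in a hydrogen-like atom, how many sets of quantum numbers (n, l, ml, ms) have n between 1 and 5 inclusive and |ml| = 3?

12

Per-shell orbital counts meeting the constraint:
n=4 → 2; n=5 → 4.
Orbitals: 2 + 4 = 6. Including both spin states (ms = ±1/2) gives 2 × 6 = 12 states.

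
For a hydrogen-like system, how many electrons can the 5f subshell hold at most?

A subshell with l = 3 has 2l+1 = 7 orbitals, each holding 2 electrons (spin ±1/2), so 7 × 2 = 14.

14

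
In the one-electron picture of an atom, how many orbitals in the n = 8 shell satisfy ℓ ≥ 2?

With n = 8 the allowed ℓ are 0, 1, …, 7.
The (ℓ, m_ℓ) pairs meeting ℓ ≥ 2 give: ℓ=2 → 5; ℓ=3 → 7; ℓ=4 → 9; ℓ=5 → 11; ℓ=6 → 13; ℓ=7 → 15.
Total orbitals: 5 + 7 + 9 + 11 + 13 + 15 = 60.

60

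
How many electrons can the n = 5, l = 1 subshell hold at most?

A subshell with l = 1 has 2l+1 = 3 orbitals, each holding 2 electrons (spin ±1/2), so 3 × 2 = 6.

6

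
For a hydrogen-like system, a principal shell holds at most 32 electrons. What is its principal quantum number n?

2n² = 32 ⇒ n² = 16 ⇒ n = 4.

n = 4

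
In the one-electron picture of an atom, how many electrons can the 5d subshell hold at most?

10

A subshell with l = 2 has 2l+1 = 5 orbitals, each holding 2 electrons (spin ±1/2), so 5 × 2 = 10.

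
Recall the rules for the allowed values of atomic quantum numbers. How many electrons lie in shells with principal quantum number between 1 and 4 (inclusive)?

60

Shell n has n² orbitals: 1²=1 + 2²=4 + 3²=9 + 4²=16 = 30 orbitals.
Two spin states per orbital: 2 × 30 = 60 electrons.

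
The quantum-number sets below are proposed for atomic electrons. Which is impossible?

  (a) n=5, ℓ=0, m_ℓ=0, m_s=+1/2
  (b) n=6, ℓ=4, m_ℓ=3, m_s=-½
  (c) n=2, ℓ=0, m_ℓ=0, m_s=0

(c) has m_s = 0, but an electron's spin must be ±1/2.
The remaining sets (a), (b) satisfy all four rules.

(c)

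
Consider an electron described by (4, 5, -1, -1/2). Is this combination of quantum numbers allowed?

The orbital quantum number must satisfy 0 ≤ l ≤ n−1. With n = 4 the allowed l values are 0, 1, 2, 3, so l = 5 is out of range.

No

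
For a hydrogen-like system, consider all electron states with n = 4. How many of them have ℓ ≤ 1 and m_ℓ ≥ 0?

6

With n = 4 the allowed ℓ are 0, 1, …, 3.
Per ℓ-value: ℓ=0 → 1; ℓ=1 → 2.
Orbitals: 1 + 2 = 3. Each orbital carries two spin states, so 3 × 2 = 6 states.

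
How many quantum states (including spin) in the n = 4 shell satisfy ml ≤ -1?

The n = 4 shell has l = 0 through 3; check each.
Per l-value: l=1 → 1; l=2 → 2; l=3 → 3.
Orbitals: 1 + 2 + 3 = 6. Each orbital carries two spin states, so 6 × 2 = 12 states.

12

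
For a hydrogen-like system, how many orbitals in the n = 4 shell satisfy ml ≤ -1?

The (l, ml) pairs meeting ml ≤ -1 give: l=1 → 1; l=2 → 2; l=3 → 3.
Total orbitals: 1 + 2 + 3 = 6.

6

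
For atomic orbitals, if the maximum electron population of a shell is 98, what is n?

2n² = 98 ⇒ n² = 49 ⇒ n = 7.

n = 7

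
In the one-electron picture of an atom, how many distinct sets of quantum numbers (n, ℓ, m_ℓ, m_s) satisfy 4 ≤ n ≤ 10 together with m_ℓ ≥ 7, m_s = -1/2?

Work shell by shell — for each n, count the (ℓ, m_ℓ) pairs that satisfy m_ℓ ≥ 7:
n=8 → 1; n=9 → 3; n=10 → 6.
Orbitals: 1 + 3 + 6 = 10. With m_s fixed to -1/2 there is one state per orbital, so 10 states.

10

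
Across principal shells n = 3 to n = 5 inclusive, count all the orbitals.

Shell n has n² orbitals: 3²=9 + 4²=16 + 5²=25 = 50 orbitals.

50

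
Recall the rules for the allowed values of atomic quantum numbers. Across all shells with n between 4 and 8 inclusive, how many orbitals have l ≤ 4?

Per-shell orbital counts meeting the constraint:
n=4 → 16; n=5 → 25; n=6 → 25; n=7 → 25; n=8 → 25.
Total orbitals: 16 + 25 + 25 + 25 + 25 = 116.

116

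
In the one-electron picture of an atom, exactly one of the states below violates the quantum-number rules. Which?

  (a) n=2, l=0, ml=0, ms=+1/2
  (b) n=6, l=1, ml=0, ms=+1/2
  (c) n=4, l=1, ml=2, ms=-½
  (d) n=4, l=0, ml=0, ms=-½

(c) has |ml| = 2 > l = 1, violating −l ≤ ml ≤ l.
The remaining sets (a), (b), (d) satisfy all four rules.

(c)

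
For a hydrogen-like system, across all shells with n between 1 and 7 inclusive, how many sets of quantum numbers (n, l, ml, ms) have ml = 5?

6

Work shell by shell — for each n, count the (l, ml) pairs that satisfy ml = 5:
n=6 → 1; n=7 → 2.
Orbitals: 1 + 2 = 3. Including both spin states (ms = ±1/2) gives 2 × 3 = 6 states.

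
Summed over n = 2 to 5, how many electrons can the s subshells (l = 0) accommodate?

An s subshell (l = 0) exists for every n ≥ 1, so shells n = 2, 3, 4, 5 each contribute one — 4 subshells.
Since each s subshell holds 2(2·0+1) = 2 electrons, the total is 4 × 2 = 8.

8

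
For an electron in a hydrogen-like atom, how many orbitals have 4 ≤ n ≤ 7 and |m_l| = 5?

6

Treat each shell separately and count matching orbitals:
n=6 → 2; n=7 → 4.
Total orbitals: 2 + 4 = 6.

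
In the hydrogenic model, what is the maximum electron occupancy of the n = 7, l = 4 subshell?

18

A subshell with l = 4 has 2l+1 = 9 orbitals, each holding 2 electrons (spin ±1/2), so 9 × 2 = 18.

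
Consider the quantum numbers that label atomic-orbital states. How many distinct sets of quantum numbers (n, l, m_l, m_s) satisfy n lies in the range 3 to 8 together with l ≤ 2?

Go shell by shell, enumerating (l, m_l) with l ≤ 2:
n=3 → 9; n=4 → 9; n=5 → 9; n=6 → 9; n=7 → 9; n=8 → 9.
Orbitals: 9 + 9 + 9 + 9 + 9 + 9 = 54. Including both spin states (m_s = ±1/2) gives 2 × 54 = 108 states.

108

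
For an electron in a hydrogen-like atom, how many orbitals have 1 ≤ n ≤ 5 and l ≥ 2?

Treat each shell separately and count matching orbitals:
n=3 → 5; n=4 → 12; n=5 → 21.
Total orbitals: 5 + 12 + 21 = 38.

38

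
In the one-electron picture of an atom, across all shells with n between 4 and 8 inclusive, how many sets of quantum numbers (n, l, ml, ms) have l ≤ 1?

40

Work shell by shell — for each n, count the (l, ml) pairs that satisfy l ≤ 1:
n=4 → 4; n=5 → 4; n=6 → 4; n=7 → 4; n=8 → 4.
Orbitals: 4 + 4 + 4 + 4 + 4 = 20. Including both spin states (ms = ±1/2) gives 2 × 20 = 40 states.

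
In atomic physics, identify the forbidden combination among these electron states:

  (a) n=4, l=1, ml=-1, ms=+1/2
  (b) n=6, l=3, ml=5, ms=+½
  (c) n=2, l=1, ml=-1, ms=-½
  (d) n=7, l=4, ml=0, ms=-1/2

(b) has |ml| = 5 > l = 3, violating −l ≤ ml ≤ l.
The remaining sets (a), (c), (d) satisfy all four rules.

(b)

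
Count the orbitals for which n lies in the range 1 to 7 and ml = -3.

Per-shell orbital counts meeting the constraint:
n=4 → 1; n=5 → 2; n=6 → 3; n=7 → 4.
Total orbitals: 1 + 2 + 3 + 4 = 10.

10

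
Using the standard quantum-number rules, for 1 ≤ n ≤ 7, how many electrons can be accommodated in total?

Total orbitals = 1² + 2² + 3² + 4² + 5² + 6² + 7² = 140. Doubling for spin gives 280 electrons.

280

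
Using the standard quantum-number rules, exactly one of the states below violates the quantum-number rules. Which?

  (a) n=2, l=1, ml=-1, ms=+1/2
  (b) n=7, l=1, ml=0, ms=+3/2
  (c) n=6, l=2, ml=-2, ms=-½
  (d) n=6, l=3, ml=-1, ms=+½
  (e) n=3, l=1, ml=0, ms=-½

(b)

(b) has ms = +3/2, but an electron's spin must be ±1/2.
The remaining sets (a), (c), (d), (e) satisfy all four rules.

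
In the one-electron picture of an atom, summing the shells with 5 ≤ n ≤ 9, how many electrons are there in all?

Shell n has n² orbitals: 5²=25 + 6²=36 + 7²=49 + 8²=64 + 9²=81 = 255 orbitals.
Two spin states per orbital: 2 × 255 = 510 electrons.

510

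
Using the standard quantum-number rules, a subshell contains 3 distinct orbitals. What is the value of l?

l = 1 (p)

2l+1 = 3 gives l = 1.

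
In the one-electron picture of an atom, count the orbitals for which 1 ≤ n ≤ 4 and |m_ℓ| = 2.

6

Go shell by shell, enumerating (ℓ, m_ℓ) with |m_ℓ| = 2:
n=3 → 2; n=4 → 4.
Total orbitals: 2 + 4 = 6.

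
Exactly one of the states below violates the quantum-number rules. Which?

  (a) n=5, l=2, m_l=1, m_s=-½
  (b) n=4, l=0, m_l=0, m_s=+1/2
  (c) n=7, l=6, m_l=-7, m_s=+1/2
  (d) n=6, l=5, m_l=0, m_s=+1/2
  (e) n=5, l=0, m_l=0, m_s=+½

(c) has |m_l| = 7 > l = 6, violating −l ≤ m_l ≤ l.
The remaining sets (a), (b), (d), (e) satisfy all four rules.

(c)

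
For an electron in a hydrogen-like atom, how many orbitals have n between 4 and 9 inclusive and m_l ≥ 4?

For each n in the range, tally the orbitals obeying m_l ≥ 4:
n=5 → 1; n=6 → 3; n=7 → 6; n=8 → 10; n=9 → 15.
Total orbitals: 1 + 3 + 6 + 10 + 15 = 35.

35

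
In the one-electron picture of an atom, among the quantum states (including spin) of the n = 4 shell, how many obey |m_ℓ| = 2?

8

Contributions: ℓ=2 → 2; ℓ=3 → 2.
Orbitals: 2 + 2 = 4. Each orbital carries two spin states, so 4 × 2 = 8 states.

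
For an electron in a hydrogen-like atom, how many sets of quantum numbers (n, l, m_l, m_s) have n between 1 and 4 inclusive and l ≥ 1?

Count contributing orbitals for each principal shell:
n=2 → 3; n=3 → 8; n=4 → 15.
Orbitals: 3 + 8 + 15 = 26. Including both spin states (m_s = ±1/2) gives 2 × 26 = 52 states.

52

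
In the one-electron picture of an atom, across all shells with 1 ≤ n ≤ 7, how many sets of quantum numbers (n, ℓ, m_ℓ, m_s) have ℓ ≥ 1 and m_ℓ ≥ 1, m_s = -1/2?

Treat each shell separately and count matching orbitals:
n=2 → 1; n=3 → 3; n=4 → 6; n=5 → 10; n=6 → 15; n=7 → 21.
Orbitals: 1 + 3 + 6 + 10 + 15 + 21 = 56. With m_s fixed to -1/2 there is one state per orbital, so 56 states.

56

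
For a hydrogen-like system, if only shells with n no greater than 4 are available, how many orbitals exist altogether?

30

Total orbitals = 1² + 2² + 3² + 4² = 30.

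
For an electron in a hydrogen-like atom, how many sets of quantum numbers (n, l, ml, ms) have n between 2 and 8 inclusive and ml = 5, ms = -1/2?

Per-shell orbital counts meeting the constraint:
n=6 → 1; n=7 → 2; n=8 → 3.
Orbitals: 1 + 2 + 3 = 6. With ms fixed to -1/2 there is one state per orbital, so 6 states.

6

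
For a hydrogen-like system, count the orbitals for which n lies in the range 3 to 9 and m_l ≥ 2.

Work shell by shell — for each n, count the (l, m_l) pairs that satisfy m_l ≥ 2:
n=3 → 1; n=4 → 3; n=5 → 6; n=6 → 10; n=7 → 15; n=8 → 21; n=9 → 28.
Total orbitals: 1 + 3 + 6 + 10 + 15 + 21 + 28 = 84.

84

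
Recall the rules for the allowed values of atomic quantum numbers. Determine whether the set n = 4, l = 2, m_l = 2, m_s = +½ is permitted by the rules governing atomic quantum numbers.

Yes

n = 4 is a positive integer. l = 2 satisfies 0 ≤ l ≤ n−1 = 3. m_l = 2 lies in the range −l … +l (here −2 … 2). m_s = +1/2 is one of ±1/2.
All four constraints are satisfied.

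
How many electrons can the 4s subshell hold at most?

2

A subshell with l = 0 has 2l+1 = 1 orbital, each holding 2 electrons (spin ±1/2), so 1 × 2 = 2.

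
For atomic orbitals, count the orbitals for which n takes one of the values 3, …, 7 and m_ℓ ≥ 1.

Go shell by shell, enumerating (ℓ, m_ℓ) with m_ℓ ≥ 1:
n=3 → 3; n=4 → 6; n=5 → 10; n=6 → 15; n=7 → 21.
Total orbitals: 3 + 6 + 10 + 15 + 21 = 55.

55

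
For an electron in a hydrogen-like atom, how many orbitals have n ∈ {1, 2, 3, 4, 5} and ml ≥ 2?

10

Per-shell orbital counts meeting the constraint:
n=3 → 1; n=4 → 3; n=5 → 6.
Total orbitals: 1 + 3 + 6 = 10.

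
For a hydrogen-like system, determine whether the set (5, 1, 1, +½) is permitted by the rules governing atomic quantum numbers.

Yes

n = 5 is a positive integer. l = 1 satisfies 0 ≤ l ≤ n−1 = 4. m_l = 1 lies in the range −l … +l (here −1 … 1). m_s = +1/2 is one of ±1/2.
All four constraints are satisfied.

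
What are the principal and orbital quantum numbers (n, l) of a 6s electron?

The leading integer gives n = 6; the letter 's' means l = 0.

n = 6, l = 0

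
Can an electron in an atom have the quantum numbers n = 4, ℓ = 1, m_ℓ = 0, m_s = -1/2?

Valid

n = 4 is a positive integer. ℓ = 1 satisfies 0 ≤ ℓ ≤ n−1 = 3. m_ℓ = 0 lies in the range −ℓ … +ℓ (here −1 … 1). m_s = -1/2 is one of ±1/2.
All four constraints are satisfied.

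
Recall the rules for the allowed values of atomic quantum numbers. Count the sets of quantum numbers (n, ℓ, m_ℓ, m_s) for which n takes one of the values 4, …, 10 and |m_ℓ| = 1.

168

Go shell by shell, enumerating (ℓ, m_ℓ) with |m_ℓ| = 1:
n=4 → 6; n=5 → 8; n=6 → 10; n=7 → 12; n=8 → 14; n=9 → 16; n=10 → 18.
Orbitals: 6 + 8 + 10 + 12 + 14 + 16 + 18 = 84. Including both spin states (m_s = ±1/2) gives 2 × 84 = 168 states.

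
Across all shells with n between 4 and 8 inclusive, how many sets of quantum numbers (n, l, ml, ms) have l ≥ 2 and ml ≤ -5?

20

Go shell by shell, enumerating (l, ml) with l ≥ 2 and ml ≤ -5:
n=6 → 1; n=7 → 3; n=8 → 6.
Orbitals: 1 + 3 + 6 = 10. Including both spin states (ms = ±1/2) gives 2 × 10 = 20 states.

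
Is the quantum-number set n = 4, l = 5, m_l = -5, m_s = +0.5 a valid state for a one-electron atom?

The orbital quantum number must satisfy 0 ≤ l ≤ n−1. With n = 4 the allowed l values are 0, 1, 2, 3, so l = 5 is out of range.

Invalid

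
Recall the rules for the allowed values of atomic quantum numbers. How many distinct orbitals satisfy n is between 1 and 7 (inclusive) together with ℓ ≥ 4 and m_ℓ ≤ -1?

For each n in the range, tally the orbitals obeying ℓ ≥ 4 and m_ℓ ≤ -1:
n=5 → 4; n=6 → 9; n=7 → 15.
Total orbitals: 4 + 9 + 15 = 28.

28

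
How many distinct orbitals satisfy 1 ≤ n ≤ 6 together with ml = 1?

15

For each n in the range, tally the orbitals obeying ml = 1:
n=2 → 1; n=3 → 2; n=4 → 3; n=5 → 4; n=6 → 5.
Total orbitals: 1 + 2 + 3 + 4 + 5 = 15.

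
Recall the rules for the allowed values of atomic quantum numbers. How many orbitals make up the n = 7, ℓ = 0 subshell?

A subshell has 2ℓ+1 orbitals; with ℓ = 0, that's 1.

1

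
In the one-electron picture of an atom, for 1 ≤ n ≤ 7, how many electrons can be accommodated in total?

280

Total orbitals = 1² + 2² + 3² + 4² + 5² + 6² + 7² = 140. Doubling for spin gives 280 electrons.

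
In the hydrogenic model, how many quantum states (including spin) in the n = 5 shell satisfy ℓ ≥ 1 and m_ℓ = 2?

Contributions: ℓ=2 → 1; ℓ=3 → 1; ℓ=4 → 1.
Orbitals: 1 + 1 + 1 = 3. Each orbital carries two spin states, so 3 × 2 = 6 states.

6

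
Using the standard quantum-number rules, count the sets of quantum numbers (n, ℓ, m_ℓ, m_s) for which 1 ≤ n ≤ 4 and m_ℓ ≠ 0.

40

Count contributing orbitals for each principal shell:
n=2 → 2; n=3 → 6; n=4 → 12.
Orbitals: 2 + 6 + 12 = 20. Including both spin states (m_s = ±1/2) gives 2 × 20 = 40 states.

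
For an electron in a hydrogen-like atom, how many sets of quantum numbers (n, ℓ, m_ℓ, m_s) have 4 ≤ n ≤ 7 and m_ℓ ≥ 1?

104

Per-shell orbital counts meeting the constraint:
n=4 → 6; n=5 → 10; n=6 → 15; n=7 → 21.
Orbitals: 6 + 10 + 15 + 21 = 52. Including both spin states (m_s = ±1/2) gives 2 × 52 = 104 states.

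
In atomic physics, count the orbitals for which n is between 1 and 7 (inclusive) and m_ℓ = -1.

Go shell by shell, enumerating (ℓ, m_ℓ) with m_ℓ = -1:
n=2 → 1; n=3 → 2; n=4 → 3; n=5 → 4; n=6 → 5; n=7 → 6.
Total orbitals: 1 + 2 + 3 + 4 + 5 + 6 = 21.

21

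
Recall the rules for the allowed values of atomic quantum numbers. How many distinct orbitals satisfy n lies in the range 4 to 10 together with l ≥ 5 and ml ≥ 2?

Per-shell orbital counts meeting the constraint:
n=6 → 4; n=7 → 9; n=8 → 15; n=9 → 22; n=10 → 30.
Total orbitals: 4 + 9 + 15 + 22 + 30 = 80.

80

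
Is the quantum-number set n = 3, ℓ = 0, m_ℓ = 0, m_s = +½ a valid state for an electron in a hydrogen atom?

Valid

n = 3 is a positive integer. ℓ = 0 satisfies 0 ≤ ℓ ≤ n−1 = 2. m_ℓ = 0 lies in the range −ℓ … +ℓ (here 0). m_s = +1/2 is one of ±1/2.
All four constraints are satisfied.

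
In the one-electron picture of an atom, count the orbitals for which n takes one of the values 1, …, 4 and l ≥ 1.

For each n in the range, tally the orbitals obeying l ≥ 1:
n=2 → 3; n=3 → 8; n=4 → 15.
Total orbitals: 3 + 8 + 15 = 26.

26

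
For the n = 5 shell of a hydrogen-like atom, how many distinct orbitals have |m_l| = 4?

2

For n = 5, l ranges over 0 … 4.
Orbitals with |m_l| = 4, by l: l=4 → 2.
Total orbitals: 2.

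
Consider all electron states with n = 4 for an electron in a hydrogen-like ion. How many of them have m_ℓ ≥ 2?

Contributions: ℓ=2 → 1; ℓ=3 → 2.
Orbitals: 1 + 2 = 3. Each orbital carries two spin states, so 3 × 2 = 6 states.

6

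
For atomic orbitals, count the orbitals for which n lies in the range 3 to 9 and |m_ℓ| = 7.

6

Treat each shell separately and count matching orbitals:
n=8 → 2; n=9 → 4.
Total orbitals: 2 + 4 = 6.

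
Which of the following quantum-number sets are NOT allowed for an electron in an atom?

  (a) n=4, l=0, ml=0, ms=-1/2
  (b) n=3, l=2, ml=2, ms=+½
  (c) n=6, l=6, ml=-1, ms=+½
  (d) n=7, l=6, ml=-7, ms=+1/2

(c) and (d)

(c) has l = 6 ≥ n = 6, violating 0 ≤ l ≤ n−1.
(d) has |ml| = 7 > l = 6, violating −l ≤ ml ≤ l.
The remaining sets (a), (b) satisfy all four rules.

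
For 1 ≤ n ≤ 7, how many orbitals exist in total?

140

Total orbitals = 1² + 2² + 3² + 4² + 5² + 6² + 7² = 140.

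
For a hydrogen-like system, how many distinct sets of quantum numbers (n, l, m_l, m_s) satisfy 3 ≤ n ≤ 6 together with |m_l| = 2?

40

Go shell by shell, enumerating (l, m_l) with |m_l| = 2:
n=3 → 2; n=4 → 4; n=5 → 6; n=6 → 8.
Orbitals: 2 + 4 + 6 + 8 = 20. Including both spin states (m_s = ±1/2) gives 2 × 20 = 40 states.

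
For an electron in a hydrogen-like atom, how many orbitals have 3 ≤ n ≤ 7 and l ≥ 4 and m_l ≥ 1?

Count contributing orbitals for each principal shell:
n=5 → 4; n=6 → 9; n=7 → 15.
Total orbitals: 4 + 9 + 15 = 28.

28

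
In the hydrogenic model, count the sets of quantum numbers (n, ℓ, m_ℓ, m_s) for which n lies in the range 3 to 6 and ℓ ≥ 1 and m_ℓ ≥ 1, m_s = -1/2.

Work shell by shell — for each n, count the (ℓ, m_ℓ) pairs that satisfy ℓ ≥ 1 and m_ℓ ≥ 1:
n=3 → 3; n=4 → 6; n=5 → 10; n=6 → 15.
Orbitals: 3 + 6 + 10 + 15 = 34. With m_s fixed to -1/2 there is one state per orbital, so 34 states.

34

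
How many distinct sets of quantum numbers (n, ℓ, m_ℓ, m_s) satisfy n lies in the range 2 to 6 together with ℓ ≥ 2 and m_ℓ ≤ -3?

20

Per-shell orbital counts meeting the constraint:
n=4 → 1; n=5 → 3; n=6 → 6.
Orbitals: 1 + 3 + 6 = 10. Including both spin states (m_s = ±1/2) gives 2 × 10 = 20 states.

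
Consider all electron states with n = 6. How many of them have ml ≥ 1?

30

Go through l = 0, …, 5 (the values permitted for n = 6).
Orbitals with ml ≥ 1, by l: l=1 → 1; l=2 → 2; l=3 → 3; l=4 → 4; l=5 → 5.
Orbitals: 1 + 2 + 3 + 4 + 5 = 15. Each orbital carries two spin states, so 15 × 2 = 30 states.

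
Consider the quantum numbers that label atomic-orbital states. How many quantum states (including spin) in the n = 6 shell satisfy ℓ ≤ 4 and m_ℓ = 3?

4

Go through ℓ = 0, …, 5 (the values permitted for n = 6).
Orbitals with ℓ ≤ 4 and m_ℓ = 3, by ℓ: ℓ=3 → 1; ℓ=4 → 1.
Orbitals: 1 + 1 = 2. Each orbital carries two spin states, so 2 × 2 = 4 states.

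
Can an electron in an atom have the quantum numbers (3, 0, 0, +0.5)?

Valid

n = 3 is a positive integer. ℓ = 0 satisfies 0 ≤ ℓ ≤ n−1 = 2. m_ℓ = 0 lies in the range −ℓ … +ℓ (here 0). m_s = +1/2 is one of ±1/2.
All four constraints are satisfied.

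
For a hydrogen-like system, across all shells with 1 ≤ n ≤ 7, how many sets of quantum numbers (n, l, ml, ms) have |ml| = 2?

Per-shell orbital counts meeting the constraint:
n=3 → 2; n=4 → 4; n=5 → 6; n=6 → 8; n=7 → 10.
Orbitals: 2 + 4 + 6 + 8 + 10 = 30. Including both spin states (ms = ±1/2) gives 2 × 30 = 60 states.

60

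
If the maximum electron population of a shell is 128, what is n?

n = 8

2n² = 128 ⇒ n² = 64 ⇒ n = 8.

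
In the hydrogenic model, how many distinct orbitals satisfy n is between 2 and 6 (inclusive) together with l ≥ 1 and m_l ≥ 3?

10

Work shell by shell — for each n, count the (l, m_l) pairs that satisfy l ≥ 1 and m_l ≥ 3:
n=4 → 1; n=5 → 3; n=6 → 6.
Total orbitals: 1 + 3 + 6 = 10.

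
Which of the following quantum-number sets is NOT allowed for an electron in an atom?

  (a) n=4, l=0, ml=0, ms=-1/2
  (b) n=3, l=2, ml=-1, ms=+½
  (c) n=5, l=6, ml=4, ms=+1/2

(c)

(c) has l = 6 ≥ n = 5, violating 0 ≤ l ≤ n−1.
The remaining sets (a), (b) satisfy all four rules.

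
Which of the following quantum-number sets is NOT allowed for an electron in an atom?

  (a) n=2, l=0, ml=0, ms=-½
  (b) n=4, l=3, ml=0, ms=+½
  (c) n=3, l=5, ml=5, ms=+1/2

(c) has l = 5 ≥ n = 3, violating 0 ≤ l ≤ n−1.
The remaining sets (a), (b) satisfy all four rules.

(c)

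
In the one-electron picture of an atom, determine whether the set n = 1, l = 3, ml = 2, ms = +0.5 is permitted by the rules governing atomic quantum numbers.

The orbital quantum number must satisfy 0 ≤ l ≤ n−1. With n = 1 the allowed l values are 0, so l = 3 is out of range.

Invalid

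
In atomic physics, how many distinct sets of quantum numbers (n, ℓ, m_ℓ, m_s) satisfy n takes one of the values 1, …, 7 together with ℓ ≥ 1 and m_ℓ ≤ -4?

20

For each n in the range, tally the orbitals obeying ℓ ≥ 1 and m_ℓ ≤ -4:
n=5 → 1; n=6 → 3; n=7 → 6.
Orbitals: 1 + 3 + 6 = 10. Including both spin states (m_s = ±1/2) gives 2 × 10 = 20 states.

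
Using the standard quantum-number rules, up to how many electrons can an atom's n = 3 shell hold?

18

A shell holds 2n² electrons: 2 × 3² = 2 × 9 = 18.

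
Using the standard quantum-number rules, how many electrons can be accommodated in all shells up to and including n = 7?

280

Total orbitals = 1² + 2² + 3² + 4² + 5² + 6² + 7² = 140. Doubling for spin gives 280 electrons.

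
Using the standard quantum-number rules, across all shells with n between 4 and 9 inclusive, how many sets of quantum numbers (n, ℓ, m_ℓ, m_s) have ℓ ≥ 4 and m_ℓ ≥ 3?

100

Per-shell orbital counts meeting the constraint:
n=5 → 2; n=6 → 5; n=7 → 9; n=8 → 14; n=9 → 20.
Orbitals: 2 + 5 + 9 + 14 + 20 = 50. Including both spin states (m_s = ±1/2) gives 2 × 50 = 100 states.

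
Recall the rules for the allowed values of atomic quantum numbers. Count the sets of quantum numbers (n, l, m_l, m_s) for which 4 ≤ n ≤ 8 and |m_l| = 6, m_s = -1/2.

6

For each n in the range, tally the orbitals obeying |m_l| = 6:
n=7 → 2; n=8 → 4.
Orbitals: 2 + 4 = 6. With m_s fixed to -1/2 there is one state per orbital, so 6 states.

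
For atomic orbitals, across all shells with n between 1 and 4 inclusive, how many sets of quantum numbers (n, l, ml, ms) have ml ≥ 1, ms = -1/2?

10

Work shell by shell — for each n, count the (l, ml) pairs that satisfy ml ≥ 1:
n=2 → 1; n=3 → 3; n=4 → 6.
Orbitals: 1 + 3 + 6 = 10. With ms fixed to -1/2 there is one state per orbital, so 10 states.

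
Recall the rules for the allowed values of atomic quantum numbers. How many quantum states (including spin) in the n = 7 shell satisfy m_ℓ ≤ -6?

Contributions: ℓ=6 → 1.
Orbitals: 1. Each orbital carries two spin states, so 1 × 2 = 2 states.

2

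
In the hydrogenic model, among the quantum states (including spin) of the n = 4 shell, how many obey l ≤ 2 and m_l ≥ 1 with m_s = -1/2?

3

The n = 4 shell has l = 0 through 3; check each.
Orbitals with l ≤ 2 and m_l ≥ 1, by l: l=1 → 1; l=2 → 2.
Orbitals: 1 + 2 = 3. With m_s fixed to a single value there is one state per orbital, giving 3 states.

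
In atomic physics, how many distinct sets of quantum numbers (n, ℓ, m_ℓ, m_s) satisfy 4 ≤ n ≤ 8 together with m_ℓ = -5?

12

Per-shell orbital counts meeting the constraint:
n=6 → 1; n=7 → 2; n=8 → 3.
Orbitals: 1 + 2 + 3 = 6. Including both spin states (m_s = ±1/2) gives 2 × 6 = 12 states.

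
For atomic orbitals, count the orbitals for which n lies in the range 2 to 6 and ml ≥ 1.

For each n in the range, tally the orbitals obeying ml ≥ 1:
n=2 → 1; n=3 → 3; n=4 → 6; n=5 → 10; n=6 → 15.
Total orbitals: 1 + 3 + 6 + 10 + 15 = 35.

35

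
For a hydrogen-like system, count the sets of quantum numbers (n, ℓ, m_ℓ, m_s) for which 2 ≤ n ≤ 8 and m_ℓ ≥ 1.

168

Treat each shell separately and count matching orbitals:
n=2 → 1; n=3 → 3; n=4 → 6; n=5 → 10; n=6 → 15; n=7 → 21; n=8 → 28.
Orbitals: 1 + 3 + 6 + 10 + 15 + 21 + 28 = 84. Including both spin states (m_s = ±1/2) gives 2 × 84 = 168 states.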